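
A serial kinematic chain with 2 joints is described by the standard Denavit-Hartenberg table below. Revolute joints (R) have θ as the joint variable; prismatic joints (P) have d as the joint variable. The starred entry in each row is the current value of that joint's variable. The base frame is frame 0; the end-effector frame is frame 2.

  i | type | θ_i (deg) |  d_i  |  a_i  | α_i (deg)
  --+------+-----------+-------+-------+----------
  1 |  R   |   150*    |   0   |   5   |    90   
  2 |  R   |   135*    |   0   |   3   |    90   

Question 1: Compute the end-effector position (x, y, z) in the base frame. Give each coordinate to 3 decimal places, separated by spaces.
after link 1: o_1 = (-4.3301, 2.5000, 0.0000)
after link 2: o_2 = (-2.4930, 1.4393, 2.1213)

-2.493 1.439 2.121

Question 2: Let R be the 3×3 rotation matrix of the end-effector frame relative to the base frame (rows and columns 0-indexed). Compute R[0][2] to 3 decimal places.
-0.612

End-effector z-axis (col 2 of R) = (-0.6124,0.3536,0.7071)
R[0][2] = -0.6124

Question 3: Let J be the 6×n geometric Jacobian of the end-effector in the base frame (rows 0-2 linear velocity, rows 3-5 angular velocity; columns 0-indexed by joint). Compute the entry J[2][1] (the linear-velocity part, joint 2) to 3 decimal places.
axis z_1 = (0.5000,0.8660,0.0000); lever o_n−o_1 = (1.8371,-1.0607,2.1213)
cross product → J_v[:, 1] = (1.8371,-1.0607,-2.1213)
J_ω[:, 1] = z_1
entry J[2][1] = -2.1213

-2.121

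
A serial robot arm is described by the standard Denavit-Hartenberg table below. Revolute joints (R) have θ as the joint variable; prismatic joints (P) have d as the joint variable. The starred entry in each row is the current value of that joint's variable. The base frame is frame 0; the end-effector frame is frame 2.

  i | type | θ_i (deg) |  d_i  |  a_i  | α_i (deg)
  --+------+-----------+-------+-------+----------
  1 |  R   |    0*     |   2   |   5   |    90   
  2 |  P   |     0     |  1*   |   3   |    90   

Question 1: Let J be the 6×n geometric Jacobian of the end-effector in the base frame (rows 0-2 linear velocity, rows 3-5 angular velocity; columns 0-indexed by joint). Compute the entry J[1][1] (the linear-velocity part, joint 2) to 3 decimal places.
prismatic axis z_1 = (0.0000,-1.0000,0.0000)
J_v[:, 1] = z_1; J_ω[:, 1] = (0,0,0)
entry J[1][1] = -1.0000

-1.000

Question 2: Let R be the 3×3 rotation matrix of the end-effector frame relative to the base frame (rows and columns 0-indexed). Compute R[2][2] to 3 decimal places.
-1.000

End-effector z-axis (col 2 of R) = (0.0000,-0.0000,-1.0000)
R[2][2] = -1.0000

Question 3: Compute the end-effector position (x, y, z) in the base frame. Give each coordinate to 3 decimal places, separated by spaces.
8.000 -1.000 2.000

after link 1: o_1 = (5.0000, 0.0000, 2.0000)
after link 2: o_2 = (8.0000, -1.0000, 2.0000)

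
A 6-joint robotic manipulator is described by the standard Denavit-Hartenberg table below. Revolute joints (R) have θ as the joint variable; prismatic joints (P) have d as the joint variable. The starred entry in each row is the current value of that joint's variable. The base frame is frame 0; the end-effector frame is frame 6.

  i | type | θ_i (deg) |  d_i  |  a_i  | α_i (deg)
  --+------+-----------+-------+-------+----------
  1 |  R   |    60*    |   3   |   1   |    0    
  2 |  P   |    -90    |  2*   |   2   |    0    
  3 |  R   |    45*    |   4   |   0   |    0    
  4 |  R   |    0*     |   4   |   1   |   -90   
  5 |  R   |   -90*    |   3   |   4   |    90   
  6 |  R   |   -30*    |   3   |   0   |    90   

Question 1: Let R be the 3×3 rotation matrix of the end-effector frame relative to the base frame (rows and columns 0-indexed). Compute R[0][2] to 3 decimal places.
0.224

End-effector z-axis (col 2 of R) = (0.2241,-0.8365,-0.5000)
R[0][2] = 0.2241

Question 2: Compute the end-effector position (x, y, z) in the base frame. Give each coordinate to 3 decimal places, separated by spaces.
after link 1: o_1 = (0.5000, 0.8660, 3.0000)
after link 2: o_2 = (2.2321, -0.1340, 5.0000)
after link 3: o_3 = (2.2321, -0.1340, 9.0000)
after link 4: o_4 = (3.1980, 0.1248, 13.0000)
after link 5: o_5 = (2.4215, 3.0226, 17.0000)
after link 6: o_6 = (-0.4763, 2.2462, 17.0000)

-0.476 2.246 17.000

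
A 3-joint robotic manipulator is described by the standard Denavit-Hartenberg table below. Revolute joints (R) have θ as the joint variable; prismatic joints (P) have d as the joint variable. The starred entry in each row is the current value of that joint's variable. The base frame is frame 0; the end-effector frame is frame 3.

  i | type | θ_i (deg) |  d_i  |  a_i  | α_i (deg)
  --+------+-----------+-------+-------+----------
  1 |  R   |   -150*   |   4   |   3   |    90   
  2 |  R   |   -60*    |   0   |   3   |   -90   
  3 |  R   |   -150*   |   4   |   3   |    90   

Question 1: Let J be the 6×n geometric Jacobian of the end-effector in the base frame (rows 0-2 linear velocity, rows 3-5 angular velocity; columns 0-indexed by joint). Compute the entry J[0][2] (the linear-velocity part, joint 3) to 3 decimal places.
axis z_2 = (-0.7500,-0.4330,0.5000); lever o_n−o_2 = (-2.6250,0.2165,4.2500)
cross product → J_v[:, 2] = (-1.9486,1.8750,-1.2990)
J_ω[:, 2] = z_2
entry J[0][2] = -1.9486

-1.949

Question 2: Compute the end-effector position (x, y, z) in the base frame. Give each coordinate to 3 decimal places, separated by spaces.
after link 1: o_1 = (-2.5981, -1.5000, 4.0000)
after link 2: o_2 = (-3.8971, -2.2500, 1.4019)
after link 3: o_3 = (-6.5221, -2.0335, 5.6519)

-6.522 -2.033 5.652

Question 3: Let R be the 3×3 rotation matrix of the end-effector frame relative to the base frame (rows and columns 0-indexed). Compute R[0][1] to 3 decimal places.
End-effector y-axis (col 1 of R) = (-0.7500,-0.4330,0.5000)
R[0][1] = -0.7500

-0.750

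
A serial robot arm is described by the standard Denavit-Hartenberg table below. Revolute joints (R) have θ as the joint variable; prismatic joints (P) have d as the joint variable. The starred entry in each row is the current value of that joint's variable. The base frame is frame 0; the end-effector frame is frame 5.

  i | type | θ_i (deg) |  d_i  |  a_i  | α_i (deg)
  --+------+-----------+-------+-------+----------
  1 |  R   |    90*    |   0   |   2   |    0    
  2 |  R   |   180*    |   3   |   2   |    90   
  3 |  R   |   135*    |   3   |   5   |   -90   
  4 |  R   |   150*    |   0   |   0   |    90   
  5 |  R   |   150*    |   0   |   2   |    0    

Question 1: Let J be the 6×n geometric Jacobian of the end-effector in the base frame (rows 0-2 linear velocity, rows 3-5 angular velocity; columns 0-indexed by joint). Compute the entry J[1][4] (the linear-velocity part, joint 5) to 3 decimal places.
axis z_4 = (0.8660,0.3536,0.3536); lever o_n−o_4 = (-0.8660,1.7678,0.3536)
cross product → J_v[:, 4] = (-0.5000,-0.6124,1.8371)
J_ω[:, 4] = z_4
entry J[1][4] = -0.6124

-0.612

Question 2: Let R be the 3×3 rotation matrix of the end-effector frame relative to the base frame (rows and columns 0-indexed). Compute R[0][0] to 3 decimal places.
End-effector x-axis (col 0 of R) = (-0.4330,0.8839,0.1768)
R[0][0] = -0.4330

-0.433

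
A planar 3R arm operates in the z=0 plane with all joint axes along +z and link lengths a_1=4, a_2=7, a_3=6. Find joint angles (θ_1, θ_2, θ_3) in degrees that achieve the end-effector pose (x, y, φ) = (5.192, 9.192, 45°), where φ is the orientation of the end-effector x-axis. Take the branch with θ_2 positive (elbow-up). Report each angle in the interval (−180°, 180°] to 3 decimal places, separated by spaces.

-21.728 135.007 -68.279

wrist centre = target − a_3·(cos φ, sin φ) = (0.9494, 4.9494)
cos θ_2 = (25.3974−4²−7²)/(2·4·7) = -0.7072; θ_2 = 135.0066° (elbow-up)
β = atan2(4.9494,0.9494) = 79.1417°; ψ = atan2(4.9492,-0.9503) = 100.8694°
θ_1 = β − ψ = -21.7277°
θ_3 = φ − θ_1 − θ_2 = -68.2789° (wrapped to (-180°,180°])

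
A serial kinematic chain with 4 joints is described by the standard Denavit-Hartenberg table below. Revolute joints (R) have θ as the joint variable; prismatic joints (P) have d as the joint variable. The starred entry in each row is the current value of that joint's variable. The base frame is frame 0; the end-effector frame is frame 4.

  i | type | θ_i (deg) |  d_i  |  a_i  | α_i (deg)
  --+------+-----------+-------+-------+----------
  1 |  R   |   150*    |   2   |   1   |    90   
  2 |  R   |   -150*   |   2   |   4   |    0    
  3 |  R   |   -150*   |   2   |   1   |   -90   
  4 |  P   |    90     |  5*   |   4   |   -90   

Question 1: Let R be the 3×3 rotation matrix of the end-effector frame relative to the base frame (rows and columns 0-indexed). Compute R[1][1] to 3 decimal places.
0.433

End-effector y-axis (col 1 of R) = (-0.7500,0.4330,-0.5000)
R[1][1] = 0.4330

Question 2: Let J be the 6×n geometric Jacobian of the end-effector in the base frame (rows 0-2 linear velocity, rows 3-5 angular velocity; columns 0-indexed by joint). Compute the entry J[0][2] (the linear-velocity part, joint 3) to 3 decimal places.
2.915

axis z_2 = (0.5000,0.8660,0.0000); lever o_n−o_2 = (2.3170,-3.6471,3.3660)
cross product → J_v[:, 2] = (2.9151,-1.6830,-3.8301)
J_ω[:, 2] = z_2
entry J[0][2] = 2.9151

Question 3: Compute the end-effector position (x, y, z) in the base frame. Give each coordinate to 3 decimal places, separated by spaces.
after link 1: o_1 = (-0.8660, 0.5000, 2.0000)
after link 2: o_2 = (3.1340, 0.5000, 0.0000)
after link 3: o_3 = (3.7010, 2.4821, 0.8660)
after link 4: o_4 = (5.4510, -3.1471, 3.3660)

5.451 -3.147 3.366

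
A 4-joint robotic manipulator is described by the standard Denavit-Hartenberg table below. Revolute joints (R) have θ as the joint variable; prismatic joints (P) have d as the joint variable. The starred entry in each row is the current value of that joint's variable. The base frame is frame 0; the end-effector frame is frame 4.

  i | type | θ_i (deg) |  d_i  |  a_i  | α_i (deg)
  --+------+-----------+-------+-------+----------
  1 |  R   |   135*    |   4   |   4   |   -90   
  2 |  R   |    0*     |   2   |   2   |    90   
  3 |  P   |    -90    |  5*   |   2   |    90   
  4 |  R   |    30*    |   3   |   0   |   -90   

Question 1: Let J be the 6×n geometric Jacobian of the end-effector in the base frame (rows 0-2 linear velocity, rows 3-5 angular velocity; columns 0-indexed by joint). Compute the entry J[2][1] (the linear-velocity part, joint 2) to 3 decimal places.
axis z_1 = (-0.7071,-0.7071,0.0000); lever o_n−o_1 = (0.7071,-0.7071,5.0000)
cross product → J_v[:, 1] = (-3.5355,3.5355,1.0000)
J_ω[:, 1] = z_1
entry J[2][1] = 1.0000

1.000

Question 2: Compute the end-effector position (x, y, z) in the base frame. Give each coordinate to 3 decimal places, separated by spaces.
after link 1: o_1 = (-2.8284, 2.8284, 4.0000)
after link 2: o_2 = (-5.6569, 2.8284, 4.0000)
after link 3: o_3 = (-4.2426, 4.2426, 9.0000)
after link 4: o_4 = (-2.1213, 2.1213, 9.0000)

-2.121 2.121 9.000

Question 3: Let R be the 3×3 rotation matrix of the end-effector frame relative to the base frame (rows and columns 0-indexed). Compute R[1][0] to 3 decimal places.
0.612

End-effector x-axis (col 0 of R) = (0.6124,0.6124,0.5000)
R[1][0] = 0.6124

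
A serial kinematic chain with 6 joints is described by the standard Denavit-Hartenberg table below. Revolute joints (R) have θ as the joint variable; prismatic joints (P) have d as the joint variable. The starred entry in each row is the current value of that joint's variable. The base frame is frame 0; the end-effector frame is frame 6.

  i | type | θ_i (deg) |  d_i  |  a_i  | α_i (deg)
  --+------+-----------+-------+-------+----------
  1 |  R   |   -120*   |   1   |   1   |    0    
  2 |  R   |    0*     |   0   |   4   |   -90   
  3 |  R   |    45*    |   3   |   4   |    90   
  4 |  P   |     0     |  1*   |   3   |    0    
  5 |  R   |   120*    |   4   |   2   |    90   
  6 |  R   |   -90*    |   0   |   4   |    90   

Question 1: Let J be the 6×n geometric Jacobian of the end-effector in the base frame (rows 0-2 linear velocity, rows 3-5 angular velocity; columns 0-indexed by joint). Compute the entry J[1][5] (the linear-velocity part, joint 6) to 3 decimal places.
-0.507

axis z_5 = (0.1268,-0.7803,-0.6124); lever o_n−o_5 = (1.4142,2.4495,-2.8284)
cross product → J_v[:, 5] = (3.7071,-0.5073,1.4142)
J_ω[:, 5] = z_5
entry J[1][5] = -0.5073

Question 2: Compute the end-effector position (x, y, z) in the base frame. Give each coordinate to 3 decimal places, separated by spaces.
-0.877 -10.983 -2.536

after link 1: o_1 = (-0.5000, -0.8660, 1.0000)
after link 2: o_2 = (-2.5000, -4.3301, 1.0000)
after link 3: o_3 = (-1.3161, -8.2796, -1.8284)
after link 4: o_4 = (-2.7304, -10.7291, -3.2426)
after link 5: o_5 = (-2.2910, -13.4322, 0.2929)
after link 6: o_6 = (-0.8768, -10.9828, -2.5355)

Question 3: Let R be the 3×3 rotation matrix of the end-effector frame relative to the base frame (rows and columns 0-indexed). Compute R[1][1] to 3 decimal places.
End-effector y-axis (col 1 of R) = (0.1268,-0.7803,-0.6124)
R[1][1] = -0.7803

-0.780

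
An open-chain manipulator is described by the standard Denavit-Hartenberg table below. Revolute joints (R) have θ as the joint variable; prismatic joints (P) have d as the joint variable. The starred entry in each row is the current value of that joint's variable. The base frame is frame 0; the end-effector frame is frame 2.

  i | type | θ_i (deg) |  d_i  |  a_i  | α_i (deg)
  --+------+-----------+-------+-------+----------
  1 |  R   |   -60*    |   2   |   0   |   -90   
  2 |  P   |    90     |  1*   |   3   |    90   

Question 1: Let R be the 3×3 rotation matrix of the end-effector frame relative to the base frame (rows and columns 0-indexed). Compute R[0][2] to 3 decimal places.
End-effector z-axis (col 2 of R) = (0.5000,-0.8660,0.0000)
R[0][2] = 0.5000

0.500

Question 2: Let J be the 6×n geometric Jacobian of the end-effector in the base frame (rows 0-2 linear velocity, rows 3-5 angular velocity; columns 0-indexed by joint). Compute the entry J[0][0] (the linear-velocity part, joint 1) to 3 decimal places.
-0.500

axis z_0 = ẑ; lever o_n−o_0 = (0.8660,0.5000,-1.0000)
cross product → J_v[:, 0] = (-0.5000,0.8660,0.0000)
J_ω[:, 0] = z_0
entry J[0][0] = -0.5000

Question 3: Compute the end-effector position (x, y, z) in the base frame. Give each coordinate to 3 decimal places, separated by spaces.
after link 1: o_1 = (0.0000, 0.0000, 2.0000)
after link 2: o_2 = (0.8660, 0.5000, -1.0000)

0.866 0.500 -1.000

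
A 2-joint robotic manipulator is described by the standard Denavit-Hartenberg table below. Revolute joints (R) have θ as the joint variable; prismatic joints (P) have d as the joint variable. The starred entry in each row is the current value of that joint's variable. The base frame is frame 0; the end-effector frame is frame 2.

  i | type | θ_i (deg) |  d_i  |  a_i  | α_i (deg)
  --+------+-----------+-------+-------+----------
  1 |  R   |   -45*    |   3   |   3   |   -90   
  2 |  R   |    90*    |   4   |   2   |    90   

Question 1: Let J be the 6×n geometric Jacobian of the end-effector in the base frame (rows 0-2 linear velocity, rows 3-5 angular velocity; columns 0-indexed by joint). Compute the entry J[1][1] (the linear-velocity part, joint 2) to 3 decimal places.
1.414

axis z_1 = (0.7071,0.7071,0.0000); lever o_n−o_1 = (2.8284,2.8284,-2.0000)
cross product → J_v[:, 1] = (-1.4142,1.4142,0.0000)
J_ω[:, 1] = z_1
entry J[1][1] = 1.4142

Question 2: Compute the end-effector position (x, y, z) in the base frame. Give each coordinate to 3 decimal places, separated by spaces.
4.950 0.707 1.000

after link 1: o_1 = (2.1213, -2.1213, 3.0000)
after link 2: o_2 = (4.9497, 0.7071, 1.0000)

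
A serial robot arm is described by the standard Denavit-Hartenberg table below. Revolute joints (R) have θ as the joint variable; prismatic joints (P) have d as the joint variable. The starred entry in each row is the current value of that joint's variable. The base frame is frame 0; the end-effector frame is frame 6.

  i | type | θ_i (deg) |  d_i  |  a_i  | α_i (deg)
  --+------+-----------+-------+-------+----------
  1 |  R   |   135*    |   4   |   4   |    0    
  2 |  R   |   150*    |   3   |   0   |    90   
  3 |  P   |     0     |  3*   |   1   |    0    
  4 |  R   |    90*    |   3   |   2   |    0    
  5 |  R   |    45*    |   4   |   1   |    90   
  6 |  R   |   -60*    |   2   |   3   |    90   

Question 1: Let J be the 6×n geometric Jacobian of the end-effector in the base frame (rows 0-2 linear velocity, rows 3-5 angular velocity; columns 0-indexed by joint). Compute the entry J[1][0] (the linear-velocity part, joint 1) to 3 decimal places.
-9.811

axis z_0 = ẑ; lever o_n−o_0 = (-9.8108,0.2882,12.1820)
cross product → J_v[:, 0] = (-0.2882,-9.8108,0.0000)
J_ω[:, 0] = z_0
entry J[1][0] = -9.8108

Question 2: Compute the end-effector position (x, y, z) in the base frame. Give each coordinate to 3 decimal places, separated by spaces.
-9.811 0.288 12.182

after link 1: o_1 = (-2.8284, 2.8284, 4.0000)
after link 2: o_2 = (-2.8284, 2.8284, 7.0000)
after link 3: o_3 = (-5.4674, 1.0860, 7.0000)
after link 4: o_4 = (-8.3652, 0.3096, 9.0000)
after link 5: o_5 = (-12.4119, -0.0427, 9.7071)
after link 6: o_6 = (-9.8108, 0.2882, 12.1820)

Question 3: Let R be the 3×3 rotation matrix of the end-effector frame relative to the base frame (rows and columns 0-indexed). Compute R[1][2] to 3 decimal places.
-0.462

End-effector z-axis (col 2 of R) = (0.6415,-0.4621,-0.6124)
R[1][2] = -0.4621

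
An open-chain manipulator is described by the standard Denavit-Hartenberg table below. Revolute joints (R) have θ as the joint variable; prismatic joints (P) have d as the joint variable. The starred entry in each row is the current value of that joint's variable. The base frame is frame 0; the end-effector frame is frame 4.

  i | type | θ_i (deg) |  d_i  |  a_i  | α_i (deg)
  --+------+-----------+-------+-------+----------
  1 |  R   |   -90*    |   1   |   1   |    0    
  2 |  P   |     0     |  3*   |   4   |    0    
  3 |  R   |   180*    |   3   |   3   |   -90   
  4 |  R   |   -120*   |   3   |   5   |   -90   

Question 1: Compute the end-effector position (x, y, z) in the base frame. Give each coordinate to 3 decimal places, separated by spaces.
-3.000 -4.500 11.330

after link 1: o_1 = (0.0000, -1.0000, 1.0000)
after link 2: o_2 = (0.0000, -5.0000, 4.0000)
after link 3: o_3 = (0.0000, -2.0000, 7.0000)
after link 4: o_4 = (-3.0000, -4.5000, 11.3301)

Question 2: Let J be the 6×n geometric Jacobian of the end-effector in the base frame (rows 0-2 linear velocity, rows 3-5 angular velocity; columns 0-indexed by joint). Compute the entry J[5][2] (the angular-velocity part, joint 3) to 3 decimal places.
axis z_2 = (0.0000,0.0000,1.0000); lever o_n−o_2 = (-3.0000,0.5000,7.3301)
cross product → J_v[:, 2] = (-0.5000,-3.0000,0.0000)
J_ω[:, 2] = z_2
entry J[5][2] = 1.0000

1.000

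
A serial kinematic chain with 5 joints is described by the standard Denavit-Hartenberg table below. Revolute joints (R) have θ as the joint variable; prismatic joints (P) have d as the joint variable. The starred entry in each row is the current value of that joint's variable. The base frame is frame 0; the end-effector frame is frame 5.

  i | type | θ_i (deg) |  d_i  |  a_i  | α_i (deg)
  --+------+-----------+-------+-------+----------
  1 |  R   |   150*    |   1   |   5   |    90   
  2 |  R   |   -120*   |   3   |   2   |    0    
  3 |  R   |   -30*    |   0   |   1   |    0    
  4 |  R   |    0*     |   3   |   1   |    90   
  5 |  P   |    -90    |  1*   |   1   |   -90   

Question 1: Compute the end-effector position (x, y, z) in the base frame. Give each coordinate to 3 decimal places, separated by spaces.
0.969 5.214 -0.866

after link 1: o_1 = (-4.3301, 2.5000, 1.0000)
after link 2: o_2 = (-1.9641, 4.5981, -0.7321)
after link 3: o_3 = (-1.2141, 4.1651, -1.2321)
after link 4: o_4 = (1.0359, 6.3301, -1.7321)
after link 5: o_5 = (0.9689, 5.2141, -0.8660)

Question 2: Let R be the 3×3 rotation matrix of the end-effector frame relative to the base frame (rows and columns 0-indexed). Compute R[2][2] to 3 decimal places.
-0.500

End-effector z-axis (col 2 of R) = (0.7500,-0.4330,-0.5000)
R[2][2] = -0.5000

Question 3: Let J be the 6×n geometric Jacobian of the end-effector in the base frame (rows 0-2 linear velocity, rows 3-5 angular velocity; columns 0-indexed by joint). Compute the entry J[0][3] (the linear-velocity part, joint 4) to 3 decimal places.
axis z_3 = (0.5000,0.8660,0.0000); lever o_n−o_3 = (2.1830,1.0490,0.3660)
cross product → J_v[:, 3] = (0.3170,-0.1830,-1.3660)
J_ω[:, 3] = z_3
entry J[0][3] = 0.3170

0.317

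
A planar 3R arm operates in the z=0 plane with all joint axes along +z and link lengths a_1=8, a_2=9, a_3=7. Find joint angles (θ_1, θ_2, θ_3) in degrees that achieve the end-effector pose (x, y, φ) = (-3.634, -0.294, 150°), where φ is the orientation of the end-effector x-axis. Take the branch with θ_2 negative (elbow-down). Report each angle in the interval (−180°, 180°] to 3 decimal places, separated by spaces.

wrist centre = target − a_3·(cos φ, sin φ) = (2.4282, -3.7940)
cos θ_2 = (20.2905−8²−9²)/(2·8·9) = -0.8660; θ_2 = -150.0015° (elbow-down)
β = atan2(-3.7940,2.4282) = -57.3806°; ψ = atan2(-4.4998,0.2057) = -87.3832°
θ_1 = β − ψ = 30.0027°
θ_3 = φ − θ_1 − θ_2 = -90.0012° (wrapped to (-180°,180°])

30.003 -150.001 -90.001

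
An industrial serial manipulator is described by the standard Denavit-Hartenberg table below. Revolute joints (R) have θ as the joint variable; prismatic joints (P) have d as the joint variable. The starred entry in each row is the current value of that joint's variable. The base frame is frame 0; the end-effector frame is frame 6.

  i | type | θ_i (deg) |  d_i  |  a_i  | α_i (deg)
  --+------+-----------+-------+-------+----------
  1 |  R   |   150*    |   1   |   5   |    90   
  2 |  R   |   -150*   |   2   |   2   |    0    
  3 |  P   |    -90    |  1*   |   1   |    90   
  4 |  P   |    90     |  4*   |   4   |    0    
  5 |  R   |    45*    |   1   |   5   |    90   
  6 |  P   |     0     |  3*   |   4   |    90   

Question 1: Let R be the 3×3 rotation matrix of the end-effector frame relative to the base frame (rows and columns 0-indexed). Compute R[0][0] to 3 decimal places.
End-effector x-axis (col 0 of R) = (0.0474,0.7891,-0.6124)
R[0][0] = 0.0474

0.047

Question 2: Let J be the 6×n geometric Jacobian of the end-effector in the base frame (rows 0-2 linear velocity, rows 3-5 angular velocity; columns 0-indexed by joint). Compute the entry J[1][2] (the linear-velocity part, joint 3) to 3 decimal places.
0.866

prismatic axis z_2 = (0.5000,0.8660,0.0000)
J_v[:, 2] = z_2; J_ω[:, 2] = (0,0,0)
entry J[1][2] = 0.8660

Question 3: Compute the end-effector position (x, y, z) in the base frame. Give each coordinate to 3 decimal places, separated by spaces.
after link 1: o_1 = (-4.3301, 2.5000, 1.0000)
after link 2: o_2 = (-1.8301, 3.3660, 0.0000)
after link 3: o_3 = (-0.8971, 3.9821, 0.8660)
after link 4: o_4 = (-1.8971, 9.1782, 2.8660)
after link 5: o_5 = (-2.4103, 13.5570, 0.3042)
after link 6: o_6 = (-0.2416, 18.0203, -0.3082)

-0.242 18.020 -0.308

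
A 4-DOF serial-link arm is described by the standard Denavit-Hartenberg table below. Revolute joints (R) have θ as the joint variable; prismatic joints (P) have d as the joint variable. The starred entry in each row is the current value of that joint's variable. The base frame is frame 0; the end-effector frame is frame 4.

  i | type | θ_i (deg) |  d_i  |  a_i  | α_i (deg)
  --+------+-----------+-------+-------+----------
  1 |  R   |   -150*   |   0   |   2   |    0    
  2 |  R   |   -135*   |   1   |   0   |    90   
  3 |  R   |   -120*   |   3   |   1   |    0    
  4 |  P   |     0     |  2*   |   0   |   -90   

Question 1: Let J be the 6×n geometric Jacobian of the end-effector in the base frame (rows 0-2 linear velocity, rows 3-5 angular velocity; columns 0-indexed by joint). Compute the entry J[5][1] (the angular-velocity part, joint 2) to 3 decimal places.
axis z_1 = (0.0000,0.0000,1.0000); lever o_n−o_1 = (4.7002,-1.7771,0.1340)
cross product → J_v[:, 1] = (1.7771,4.7002,-0.0000)
J_ω[:, 1] = z_1
entry J[5][1] = 1.0000

1.000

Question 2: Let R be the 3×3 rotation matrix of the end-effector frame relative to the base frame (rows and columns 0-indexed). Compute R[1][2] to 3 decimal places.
0.837

End-effector z-axis (col 2 of R) = (0.2241,0.8365,-0.5000)
R[1][2] = 0.8365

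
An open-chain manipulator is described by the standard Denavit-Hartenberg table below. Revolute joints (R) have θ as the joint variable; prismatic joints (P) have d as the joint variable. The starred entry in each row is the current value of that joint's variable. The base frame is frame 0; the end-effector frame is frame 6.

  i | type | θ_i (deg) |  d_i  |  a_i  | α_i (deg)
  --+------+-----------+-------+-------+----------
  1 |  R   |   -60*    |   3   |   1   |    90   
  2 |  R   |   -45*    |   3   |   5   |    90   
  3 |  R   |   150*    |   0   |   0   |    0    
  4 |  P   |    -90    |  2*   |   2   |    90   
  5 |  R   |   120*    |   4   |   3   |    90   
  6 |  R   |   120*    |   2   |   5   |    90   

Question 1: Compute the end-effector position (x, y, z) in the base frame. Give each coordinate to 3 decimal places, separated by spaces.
2.618 -8.235 -9.295

after link 1: o_1 = (0.5000, -0.8660, 3.0000)
after link 2: o_2 = (-0.3303, -5.4279, -0.5355)
after link 3: o_3 = (-0.3303, -5.4279, -0.5355)
after link 4: o_4 = (-2.1839, -5.6815, -2.6569)
after link 5: o_5 = (0.7142, -4.1031, -6.4131)
after link 6: o_6 = (2.6176, -8.2347, -9.2953)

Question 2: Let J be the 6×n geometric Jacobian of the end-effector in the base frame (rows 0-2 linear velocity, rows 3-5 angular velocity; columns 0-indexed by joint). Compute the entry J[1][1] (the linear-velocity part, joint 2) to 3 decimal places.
axis z_1 = (-0.8660,-0.5000,0.0000); lever o_n−o_1 = (2.1176,-7.3687,-12.2953)
cross product → J_v[:, 1] = (6.1476,-10.6480,7.4403)
J_ω[:, 1] = z_1
entry J[1][1] = -10.6480

-10.648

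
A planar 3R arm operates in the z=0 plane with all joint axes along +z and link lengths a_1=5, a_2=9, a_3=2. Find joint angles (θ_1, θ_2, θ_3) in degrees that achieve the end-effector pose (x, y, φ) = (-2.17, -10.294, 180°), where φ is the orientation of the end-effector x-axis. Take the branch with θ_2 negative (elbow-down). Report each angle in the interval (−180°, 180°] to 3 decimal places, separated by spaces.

wrist centre = target − a_3·(cos φ, sin φ) = (-0.1700, -10.2940)
cos θ_2 = (105.9953−5²−9²)/(2·5·9) = -0.0001; θ_2 = -90.0030° (elbow-down)
β = atan2(-10.2940,-0.1700) = -90.9461°; ψ = atan2(-9.0000,4.9995) = -60.9477°
θ_1 = β − ψ = -29.9985°
θ_3 = φ − θ_1 − θ_2 = -59.9986° (wrapped to (-180°,180°])

-29.998 -90.003 -59.999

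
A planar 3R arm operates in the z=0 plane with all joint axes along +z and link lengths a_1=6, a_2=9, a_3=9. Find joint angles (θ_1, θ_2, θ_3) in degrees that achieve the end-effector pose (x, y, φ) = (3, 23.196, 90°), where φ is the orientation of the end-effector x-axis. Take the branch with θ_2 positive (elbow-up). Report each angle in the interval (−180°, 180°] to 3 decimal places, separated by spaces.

59.997 30.005 -0.002

wrist centre = target − a_3·(cos φ, sin φ) = (3.0000, 14.1960)
cos θ_2 = (210.5264−6²−9²)/(2·6·9) = 0.8660; θ_2 = 30.0046° (elbow-up)
β = atan2(14.1960,3.0000) = 78.0674°; ψ = atan2(4.5006,13.7939) = 18.0703°
θ_1 = β − ψ = 59.9971°
θ_3 = φ − θ_1 − θ_2 = -0.0017° (wrapped to (-180°,180°])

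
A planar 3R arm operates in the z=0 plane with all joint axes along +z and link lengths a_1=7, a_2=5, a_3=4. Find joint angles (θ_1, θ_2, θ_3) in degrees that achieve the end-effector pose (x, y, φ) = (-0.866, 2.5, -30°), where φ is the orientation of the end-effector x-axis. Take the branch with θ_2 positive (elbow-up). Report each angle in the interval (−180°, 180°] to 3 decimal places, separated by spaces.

90.000 120.000 120.000

wrist centre = target − a_3·(cos φ, sin φ) = (-4.3301, 4.5000)
cos θ_2 = (38.9998−7²−5²)/(2·7·5) = -0.5000; θ_2 = 120.0002° (elbow-up)
β = atan2(4.5000,-4.3301) = 133.8977°; ψ = atan2(4.3301,4.5000) = 43.8979°
θ_1 = β − ψ = 89.9998°
θ_3 = φ − θ_1 − θ_2 = 120.0000° (wrapped to (-180°,180°])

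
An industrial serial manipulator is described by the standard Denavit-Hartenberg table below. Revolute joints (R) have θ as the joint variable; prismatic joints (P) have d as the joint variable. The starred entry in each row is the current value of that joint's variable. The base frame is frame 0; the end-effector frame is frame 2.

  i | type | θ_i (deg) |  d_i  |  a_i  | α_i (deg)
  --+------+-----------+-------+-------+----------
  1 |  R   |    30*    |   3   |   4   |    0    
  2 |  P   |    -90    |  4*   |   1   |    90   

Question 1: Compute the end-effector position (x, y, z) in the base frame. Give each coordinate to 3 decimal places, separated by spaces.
3.964 1.134 7.000

after link 1: o_1 = (3.4641, 2.0000, 3.0000)
after link 2: o_2 = (3.9641, 1.1340, 7.0000)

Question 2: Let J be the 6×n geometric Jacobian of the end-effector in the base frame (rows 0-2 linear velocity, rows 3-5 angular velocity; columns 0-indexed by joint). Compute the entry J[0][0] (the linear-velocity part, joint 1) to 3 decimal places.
axis z_0 = ẑ; lever o_n−o_0 = (3.9641,1.1340,7.0000)
cross product → J_v[:, 0] = (-1.1340,3.9641,0.0000)
J_ω[:, 0] = z_0
entry J[0][0] = -1.1340

-1.134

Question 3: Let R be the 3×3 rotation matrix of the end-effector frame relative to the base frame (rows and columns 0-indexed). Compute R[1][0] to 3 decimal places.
-0.866

End-effector x-axis (col 0 of R) = (0.5000,-0.8660,0.0000)
R[1][0] = -0.8660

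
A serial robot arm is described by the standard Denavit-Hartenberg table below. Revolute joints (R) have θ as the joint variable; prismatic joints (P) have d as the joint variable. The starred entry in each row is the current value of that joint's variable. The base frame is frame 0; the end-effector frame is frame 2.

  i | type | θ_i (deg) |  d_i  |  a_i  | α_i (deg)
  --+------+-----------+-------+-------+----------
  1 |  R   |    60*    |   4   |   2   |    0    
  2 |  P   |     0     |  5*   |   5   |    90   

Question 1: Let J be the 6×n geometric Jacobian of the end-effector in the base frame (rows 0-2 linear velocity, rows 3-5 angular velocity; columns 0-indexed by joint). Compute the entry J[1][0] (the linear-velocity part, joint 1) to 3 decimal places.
axis z_0 = ẑ; lever o_n−o_0 = (3.5000,6.0622,9.0000)
cross product → J_v[:, 0] = (-6.0622,3.5000,0.0000)
J_ω[:, 0] = z_0
entry J[1][0] = 3.5000

3.500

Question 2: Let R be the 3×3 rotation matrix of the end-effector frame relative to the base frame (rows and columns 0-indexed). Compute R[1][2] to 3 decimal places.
End-effector z-axis (col 2 of R) = (0.8660,-0.5000,0.0000)
R[1][2] = -0.5000

-0.500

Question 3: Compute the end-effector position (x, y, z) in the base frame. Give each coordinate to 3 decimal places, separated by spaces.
3.500 6.062 9.000

after link 1: o_1 = (1.0000, 1.7321, 4.0000)
after link 2: o_2 = (3.5000, 6.0622, 9.0000)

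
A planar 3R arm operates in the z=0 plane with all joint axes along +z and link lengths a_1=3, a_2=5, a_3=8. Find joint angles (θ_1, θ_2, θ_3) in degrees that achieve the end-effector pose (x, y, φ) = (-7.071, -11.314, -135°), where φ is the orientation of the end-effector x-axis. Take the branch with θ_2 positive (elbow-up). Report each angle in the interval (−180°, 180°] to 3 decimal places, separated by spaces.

wrist centre = target − a_3·(cos φ, sin φ) = (-1.4141, -5.6571)
cos θ_2 = (34.0031−3²−5²)/(2·3·5) = 0.0001; θ_2 = 89.9941° (elbow-up)
β = atan2(-5.6571,-1.4141) = -104.0349°; ψ = atan2(5.0000,3.0005) = 59.0319°
θ_1 = β − ψ = -163.0668°
θ_3 = φ − θ_1 − θ_2 = -61.9273° (wrapped to (-180°,180°])

-163.067 89.994 -61.927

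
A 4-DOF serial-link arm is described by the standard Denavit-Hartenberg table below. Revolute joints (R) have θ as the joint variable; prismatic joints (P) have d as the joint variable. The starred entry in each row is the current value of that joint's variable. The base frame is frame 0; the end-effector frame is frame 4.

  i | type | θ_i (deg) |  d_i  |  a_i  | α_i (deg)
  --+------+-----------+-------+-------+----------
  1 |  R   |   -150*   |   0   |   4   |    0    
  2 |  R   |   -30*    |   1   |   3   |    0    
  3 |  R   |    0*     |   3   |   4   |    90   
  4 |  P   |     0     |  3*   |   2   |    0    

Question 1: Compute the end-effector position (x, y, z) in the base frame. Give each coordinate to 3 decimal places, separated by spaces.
-12.464 1.000 4.000

after link 1: o_1 = (-3.4641, -2.0000, 0.0000)
after link 2: o_2 = (-6.4641, -2.0000, 1.0000)
after link 3: o_3 = (-10.4641, -2.0000, 4.0000)
after link 4: o_4 = (-12.4641, 1.0000, 4.0000)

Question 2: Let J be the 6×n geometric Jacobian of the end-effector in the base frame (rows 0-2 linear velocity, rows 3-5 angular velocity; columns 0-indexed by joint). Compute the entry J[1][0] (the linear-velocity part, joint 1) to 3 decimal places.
axis z_0 = ẑ; lever o_n−o_0 = (-12.4641,1.0000,4.0000)
cross product → J_v[:, 0] = (-1.0000,-12.4641,0.0000)
J_ω[:, 0] = z_0
entry J[1][0] = -12.4641

-12.464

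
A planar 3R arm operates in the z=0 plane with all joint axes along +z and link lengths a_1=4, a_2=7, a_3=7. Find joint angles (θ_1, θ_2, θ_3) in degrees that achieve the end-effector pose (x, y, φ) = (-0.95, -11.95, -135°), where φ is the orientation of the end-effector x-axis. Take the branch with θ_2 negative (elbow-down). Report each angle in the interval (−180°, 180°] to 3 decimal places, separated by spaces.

wrist centre = target − a_3·(cos φ, sin φ) = (3.9997, -7.0003)
cos θ_2 = (65.0015−4²−7²)/(2·4·7) = 0.0000; θ_2 = -89.9984° (elbow-down)
β = atan2(-7.0003,3.9997) = -60.2576°; ψ = atan2(-7.0000,4.0002) = -60.2539°
θ_1 = β − ψ = -0.0036°
θ_3 = φ − θ_1 − θ_2 = -44.9979° (wrapped to (-180°,180°])

-0.004 -89.998 -44.998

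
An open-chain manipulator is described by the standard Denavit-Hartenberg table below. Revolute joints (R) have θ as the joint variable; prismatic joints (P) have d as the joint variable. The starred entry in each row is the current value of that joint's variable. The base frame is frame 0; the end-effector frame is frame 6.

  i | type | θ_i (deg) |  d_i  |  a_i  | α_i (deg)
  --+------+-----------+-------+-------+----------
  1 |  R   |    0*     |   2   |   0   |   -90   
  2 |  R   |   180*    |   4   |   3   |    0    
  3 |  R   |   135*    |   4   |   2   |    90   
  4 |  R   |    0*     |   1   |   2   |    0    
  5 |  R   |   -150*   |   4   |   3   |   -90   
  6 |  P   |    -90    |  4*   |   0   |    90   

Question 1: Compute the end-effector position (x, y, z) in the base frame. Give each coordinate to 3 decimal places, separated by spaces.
after link 1: o_1 = (0.0000, 0.0000, 2.0000)
after link 2: o_2 = (-3.0000, 4.0000, 2.0000)
after link 3: o_3 = (-1.5858, 8.0000, 3.4142)
after link 4: o_4 = (-0.8787, 8.0000, 5.5355)
after link 5: o_5 = (-5.5442, 6.5000, 6.5268)
after link 6: o_6 = (-4.1300, 3.0359, 7.9411)

-4.130 3.036 7.941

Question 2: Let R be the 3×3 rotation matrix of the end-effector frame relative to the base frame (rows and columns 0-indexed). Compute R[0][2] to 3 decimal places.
0.612

End-effector z-axis (col 2 of R) = (0.6124,0.5000,0.6124)
R[0][2] = 0.6124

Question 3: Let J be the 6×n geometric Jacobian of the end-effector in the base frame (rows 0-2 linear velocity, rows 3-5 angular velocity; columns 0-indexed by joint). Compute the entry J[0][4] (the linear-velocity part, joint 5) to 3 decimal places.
axis z_4 = (-0.7071,0.0000,0.7071); lever o_n−o_4 = (-3.2513,-4.9641,2.4055)
cross product → J_v[:, 4] = (3.5101,-0.5981,3.5101)
J_ω[:, 4] = z_4
entry J[0][4] = 3.5101

3.510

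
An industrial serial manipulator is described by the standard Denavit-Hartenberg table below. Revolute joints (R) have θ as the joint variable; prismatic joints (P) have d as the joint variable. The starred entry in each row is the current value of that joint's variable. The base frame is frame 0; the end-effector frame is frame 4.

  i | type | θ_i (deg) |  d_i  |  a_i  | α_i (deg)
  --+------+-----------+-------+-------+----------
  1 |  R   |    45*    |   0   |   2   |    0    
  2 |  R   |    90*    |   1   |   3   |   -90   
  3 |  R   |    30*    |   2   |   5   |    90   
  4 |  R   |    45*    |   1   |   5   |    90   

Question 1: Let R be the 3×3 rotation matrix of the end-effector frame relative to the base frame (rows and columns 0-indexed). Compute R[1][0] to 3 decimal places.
-0.067

End-effector x-axis (col 0 of R) = (-0.9330,-0.0670,-0.3536)
R[1][0] = -0.0670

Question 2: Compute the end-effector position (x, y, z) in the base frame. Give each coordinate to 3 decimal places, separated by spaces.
after link 1: o_1 = (1.4142, 1.4142, 0.0000)
after link 2: o_2 = (-0.7071, 3.5355, 1.0000)
after link 3: o_3 = (-5.1832, 5.1832, -1.5000)
after link 4: o_4 = (-10.2018, 5.2018, -2.4017)

-10.202 5.202 -2.402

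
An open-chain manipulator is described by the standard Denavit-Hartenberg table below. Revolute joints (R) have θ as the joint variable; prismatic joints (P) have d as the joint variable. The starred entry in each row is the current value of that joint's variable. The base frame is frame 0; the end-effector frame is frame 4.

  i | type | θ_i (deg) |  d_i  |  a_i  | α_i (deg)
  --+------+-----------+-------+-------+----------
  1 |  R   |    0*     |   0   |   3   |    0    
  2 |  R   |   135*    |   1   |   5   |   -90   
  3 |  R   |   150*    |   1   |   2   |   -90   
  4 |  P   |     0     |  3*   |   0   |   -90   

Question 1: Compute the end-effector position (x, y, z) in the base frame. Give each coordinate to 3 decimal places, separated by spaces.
after link 1: o_1 = (3.0000, 0.0000, 0.0000)
after link 2: o_2 = (-0.5355, 3.5355, 1.0000)
after link 3: o_3 = (-0.0179, 1.6037, 0.0000)
after link 4: o_4 = (1.0428, 0.5430, 2.5981)

1.043 0.543 2.598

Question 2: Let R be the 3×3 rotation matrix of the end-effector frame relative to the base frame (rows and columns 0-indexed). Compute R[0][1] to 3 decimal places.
End-effector y-axis (col 1 of R) = (-0.3536,0.3536,-0.8660)
R[0][1] = -0.3536

-0.354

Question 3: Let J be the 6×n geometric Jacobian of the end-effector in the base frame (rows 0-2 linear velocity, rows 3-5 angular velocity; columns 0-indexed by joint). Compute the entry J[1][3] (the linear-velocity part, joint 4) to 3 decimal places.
prismatic axis z_3 = (0.3536,-0.3536,0.8660)
J_v[:, 3] = z_3; J_ω[:, 3] = (0,0,0)
entry J[1][3] = -0.3536

-0.354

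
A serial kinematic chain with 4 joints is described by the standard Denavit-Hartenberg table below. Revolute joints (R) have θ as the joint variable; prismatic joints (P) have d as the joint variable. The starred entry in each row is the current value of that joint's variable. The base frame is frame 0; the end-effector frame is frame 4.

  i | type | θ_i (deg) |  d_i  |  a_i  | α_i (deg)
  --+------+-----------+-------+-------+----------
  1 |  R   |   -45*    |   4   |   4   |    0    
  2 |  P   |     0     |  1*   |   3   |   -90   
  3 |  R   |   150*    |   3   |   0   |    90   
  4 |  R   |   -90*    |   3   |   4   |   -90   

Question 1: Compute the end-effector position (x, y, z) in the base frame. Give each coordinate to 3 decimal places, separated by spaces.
5.303 -6.718 2.402

after link 1: o_1 = (2.8284, -2.8284, 4.0000)
after link 2: o_2 = (4.9497, -4.9497, 5.0000)
after link 3: o_3 = (7.0711, -2.8284, 5.0000)
after link 4: o_4 = (5.3033, -6.7175, 2.4019)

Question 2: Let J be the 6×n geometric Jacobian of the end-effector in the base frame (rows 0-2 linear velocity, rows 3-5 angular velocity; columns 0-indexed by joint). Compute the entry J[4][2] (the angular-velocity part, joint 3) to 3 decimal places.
axis z_2 = (0.7071,0.7071,0.0000); lever o_n−o_2 = (0.3536,-1.7678,-2.5981)
cross product → J_v[:, 2] = (-1.8371,1.8371,-1.5000)
J_ω[:, 2] = z_2
entry J[4][2] = 0.7071

0.707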